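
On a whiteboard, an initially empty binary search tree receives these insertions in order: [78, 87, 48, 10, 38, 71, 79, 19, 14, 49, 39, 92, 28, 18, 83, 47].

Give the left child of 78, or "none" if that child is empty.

Insert 78: tree is empty, so 78 becomes the root.
Insert 87: 87 > 78 → go right. Place as right child of 78.
Insert 48: 48 < 78 → go left. Place as left child of 78.
Insert 10: 10 < 78 → go left; 10 < 48 → go left. Place as left child of 48.
Insert 38: 38 < 78 → go left; 38 < 48 → go left; 38 > 10 → go right. Place as right child of 10.
Insert 71: 71 < 78 → go left; 71 > 48 → go right. Place as right child of 48.
Insert 79: 79 > 78 → go right; 79 < 87 → go left. Place as left child of 87.
Insert 19: 19 < 78 → go left; 19 < 48 → go left; 19 > 10 → go right; 19 < 38 → go left. Place as left child of 38.
Insert 14: 14 < 78 → go left; 14 < 48 → go left; 14 > 10 → go right; 14 < 38 → go left; 14 < 19 → go left. Place as left child of 19.
Insert 49: 49 < 78 → go left; 49 > 48 → go right; 49 < 71 → go left. Place as left child of 71.
Insert 39: 39 < 78 → go left; 39 < 48 → go left; 39 > 10 → go right; 39 > 38 → go right. Place as right child of 38.
Insert 92: 92 > 78 → go right; 92 > 87 → go right. Place as right child of 87.
Insert 28: 28 < 78 → go left; 28 < 48 → go left; 28 > 10 → go right; 28 < 38 → go left; 28 > 19 → go right. Place as right child of 19.
Insert 18: 18 < 78 → go left; 18 < 48 → go left; 18 > 10 → go right; 18 < 38 → go left; 18 < 19 → go left; 18 > 14 → go right. Place as right child of 14.
Insert 83: 83 > 78 → go right; 83 < 87 → go left; 83 > 79 → go right. Place as right child of 79.
Insert 47: 47 < 78 → go left; 47 < 48 → go left; 47 > 10 → go right; 47 > 38 → go right; 47 > 39 → go right. Place as right child of 39.

48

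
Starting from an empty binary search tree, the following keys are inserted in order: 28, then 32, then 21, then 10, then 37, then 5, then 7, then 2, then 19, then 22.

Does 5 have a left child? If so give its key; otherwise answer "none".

2

Resulting structure (node: left, right):
  28: L=21, R=32
  32: L=–, R=37
  21: L=10, R=22
  10: L=5, R=19
  37: L=–, R=–
  5: L=2, R=7
  7: L=–, R=–
  2: L=–, R=–
  19: L=–, R=–
  22: L=–, R=–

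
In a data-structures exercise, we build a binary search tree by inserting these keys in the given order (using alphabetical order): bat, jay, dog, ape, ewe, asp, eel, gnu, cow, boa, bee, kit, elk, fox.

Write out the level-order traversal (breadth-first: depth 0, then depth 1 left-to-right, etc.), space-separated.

bat ape jay asp dog kit cow ewe boa eel gnu bee elk fox

bat: root
jay: right child of bat (depth 1)
dog: left child of jay (depth 2)
ape: left child of bat (depth 1)
ewe: right child of dog (depth 3)
asp: right child of ape (depth 2)
eel: left child of ewe (depth 4)
gnu: right child of ewe (depth 4)
cow: left child of dog (depth 3)
boa: left child of cow (depth 4)
bee: left child of boa (depth 5)
kit: right child of jay (depth 2)
elk: right child of eel (depth 5)
fox: left child of gnu (depth 5)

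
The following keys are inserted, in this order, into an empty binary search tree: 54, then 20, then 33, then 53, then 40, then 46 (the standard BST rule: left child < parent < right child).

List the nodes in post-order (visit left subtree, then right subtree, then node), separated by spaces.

46 40 53 33 20 54

Insert 54: tree is empty, so 54 becomes the root.
Insert 20: 20 < 54 → go left. Place as left child of 54.
Insert 33: 33 < 54 → go left; 33 > 20 → go right. Place as right child of 20.
Insert 53: 53 < 54 → go left; 53 > 20 → go right; 53 > 33 → go right. Place as right child of 33.
Insert 40: 40 < 54 → go left; 40 > 20 → go right; 40 > 33 → go right; 40 < 53 → go left. Place as left child of 53.
Insert 46: 46 < 54 → go left; 46 > 20 → go right; 46 > 33 → go right; 46 < 53 → go left; 46 > 40 → go right. Place as right child of 40.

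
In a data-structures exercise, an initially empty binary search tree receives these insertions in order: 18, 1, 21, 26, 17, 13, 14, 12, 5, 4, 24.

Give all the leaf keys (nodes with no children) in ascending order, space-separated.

Insert 18: tree is empty, so 18 becomes the root.
Insert 1: 1 < 18 → go left. Place as left child of 18.
Insert 21: 21 > 18 → go right. Place as right child of 18.
Insert 26: 26 > 18 → go right; 26 > 21 → go right. Place as right child of 21.
Insert 17: 17 < 18 → go left; 17 > 1 → go right. Place as right child of 1.
Insert 13: 13 < 18 → go left; 13 > 1 → go right; 13 < 17 → go left. Place as left child of 17.
Insert 14: 14 < 18 → go left; 14 > 1 → go right; 14 < 17 → go left; 14 > 13 → go right. Place as right child of 13.
Insert 12: 12 < 18 → go left; 12 > 1 → go right; 12 < 17 → go left; 12 < 13 → go left. Place as left child of 13.
Insert 5: 5 < 18 → go left; 5 > 1 → go right; 5 < 17 → go left; 5 < 13 → go left; 5 < 12 → go left. Place as left child of 12.
Insert 4: 4 < 18 → go left; 4 > 1 → go right; 4 < 17 → go left; 4 < 13 → go left; 4 < 12 → go left; 4 < 5 → go left. Place as left child of 5.
Insert 24: 24 > 18 → go right; 24 > 21 → go right; 24 < 26 → go left. Place as left child of 26.

4 14 24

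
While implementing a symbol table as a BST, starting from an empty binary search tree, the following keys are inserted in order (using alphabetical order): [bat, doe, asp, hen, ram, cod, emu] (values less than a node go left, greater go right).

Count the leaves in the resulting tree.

4

Insert bat: tree is empty, so bat becomes the root.
Insert doe: doe > bat → go right. Place as right child of bat.
Insert asp: asp < bat → go left. Place as left child of bat.
Insert hen: hen > bat → go right; hen > doe → go right. Place as right child of doe.
Insert ram: ram > bat → go right; ram > doe → go right; ram > hen → go right. Place as right child of hen.
Insert cod: cod > bat → go right; cod < doe → go left. Place as left child of doe.
Insert emu: emu > bat → go right; emu > doe → go right; emu < hen → go left. Place as left child of hen.

Leaves: asp, cod, emu, ram — 4 in total.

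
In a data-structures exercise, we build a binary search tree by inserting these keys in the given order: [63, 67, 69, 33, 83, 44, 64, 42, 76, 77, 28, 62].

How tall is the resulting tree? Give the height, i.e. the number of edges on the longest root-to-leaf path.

5

Insert 63: tree is empty, so 63 becomes the root.
Insert 67: 67 > 63 → go right. Place as right child of 63.
Insert 69: 69 > 63 → go right; 69 > 67 → go right. Place as right child of 67.
Insert 33: 33 < 63 → go left. Place as left child of 63.
Insert 83: 83 > 63 → go right; 83 > 67 → go right; 83 > 69 → go right. Place as right child of 69.
Insert 44: 44 < 63 → go left; 44 > 33 → go right. Place as right child of 33.
Insert 64: 64 > 63 → go right; 64 < 67 → go left. Place as left child of 67.
Insert 42: 42 < 63 → go left; 42 > 33 → go right; 42 < 44 → go left. Place as left child of 44.
Insert 76: 76 > 63 → go right; 76 > 67 → go right; 76 > 69 → go right; 76 < 83 → go left. Place as left child of 83.
Insert 77: 77 > 63 → go right; 77 > 67 → go right; 77 > 69 → go right; 77 < 83 → go left; 77 > 76 → go right. Place as right child of 76.
Insert 28: 28 < 63 → go left; 28 < 33 → go left. Place as left child of 33.
Insert 62: 62 < 63 → go left; 62 > 33 → go right; 62 > 44 → go right. Place as right child of 44.

The deepest node is 77 at depth 5.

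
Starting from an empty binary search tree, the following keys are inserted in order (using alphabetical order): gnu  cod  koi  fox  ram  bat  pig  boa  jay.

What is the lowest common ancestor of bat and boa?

bat

gnu: root
cod: left child of gnu (depth 1)
koi: right child of gnu (depth 1)
fox: right child of cod (depth 2)
ram: right child of koi (depth 2)
bat: left child of cod (depth 2)
pig: left child of ram (depth 3)
boa: right child of bat (depth 3)
jay: left child of koi (depth 2)

Path to bat: gnu → cod → bat
Path to boa: gnu → cod → bat → boa
bat lies on both paths and is an ancestor of the other node.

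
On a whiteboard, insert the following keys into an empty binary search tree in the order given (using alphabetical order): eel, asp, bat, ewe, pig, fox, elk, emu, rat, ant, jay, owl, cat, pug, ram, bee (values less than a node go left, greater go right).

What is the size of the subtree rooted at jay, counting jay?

Insert eel: tree is empty, so eel becomes the root.
Insert asp: asp < eel → go left. Place as left child of eel.
Insert bat: bat < eel → go left; bat > asp → go right. Place as right child of asp.
Insert ewe: ewe > eel → go right. Place as right child of eel.
Insert pig: pig > eel → go right; pig > ewe → go right. Place as right child of ewe.
Insert fox: fox > eel → go right; fox > ewe → go right; fox < pig → go left. Place as left child of pig.
Insert elk: elk > eel → go right; elk < ewe → go left. Place as left child of ewe.
Insert emu: emu > eel → go right; emu < ewe → go left; emu > elk → go right. Place as right child of elk.
Insert rat: rat > eel → go right; rat > ewe → go right; rat > pig → go right. Place as right child of pig.
Insert ant: ant < eel → go left; ant < asp → go left. Place as left child of asp.
Insert jay: jay > eel → go right; jay > ewe → go right; jay < pig → go left; jay > fox → go right. Place as right child of fox.
Insert owl: owl > eel → go right; owl > ewe → go right; owl < pig → go left; owl > fox → go right; owl > jay → go right. Place as right child of jay.
Insert cat: cat < eel → go left; cat > asp → go right; cat > bat → go right. Place as right child of bat.
Insert pug: pug > eel → go right; pug > ewe → go right; pug > pig → go right; pug < rat → go left. Place as left child of rat.
Insert ram: ram > eel → go right; ram > ewe → go right; ram > pig → go right; ram < rat → go left; ram > pug → go right. Place as right child of pug.
Insert bee: bee < eel → go left; bee > asp → go right; bee > bat → go right; bee < cat → go left. Place as left child of cat.

Subtree rooted at jay contains: jay, owl — 2 nodes.

2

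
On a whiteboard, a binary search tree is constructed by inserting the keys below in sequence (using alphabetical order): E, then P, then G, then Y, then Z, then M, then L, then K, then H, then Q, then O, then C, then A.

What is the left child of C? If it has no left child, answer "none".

Resulting structure (node: left, right):
  E: L=C, R=P
  P: L=G, R=Y
  G: L=–, R=M
  Y: L=Q, R=Z
  Z: L=–, R=–
  M: L=L, R=O
  L: L=K, R=–
  K: L=H, R=–
  H: L=–, R=–
  Q: L=–, R=–
  O: L=–, R=–
  C: L=A, R=–
  A: L=–, R=–

A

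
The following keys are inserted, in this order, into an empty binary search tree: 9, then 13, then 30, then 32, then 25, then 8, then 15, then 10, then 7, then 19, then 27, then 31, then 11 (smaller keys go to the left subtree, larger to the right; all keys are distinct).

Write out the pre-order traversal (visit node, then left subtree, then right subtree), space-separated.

Insert 9: tree is empty, so 9 becomes the root.
Insert 13: 13 > 9 → go right. Place as right child of 9.
Insert 30: 30 > 9 → go right; 30 > 13 → go right. Place as right child of 13.
Insert 32: 32 > 9 → go right; 32 > 13 → go right; 32 > 30 → go right. Place as right child of 30.
Insert 25: 25 > 9 → go right; 25 > 13 → go right; 25 < 30 → go left. Place as left child of 30.
Insert 8: 8 < 9 → go left. Place as left child of 9.
Insert 15: 15 > 9 → go right; 15 > 13 → go right; 15 < 30 → go left; 15 < 25 → go left. Place as left child of 25.
Insert 10: 10 > 9 → go right; 10 < 13 → go left. Place as left child of 13.
Insert 7: 7 < 9 → go left; 7 < 8 → go left. Place as left child of 8.
Insert 19: 19 > 9 → go right; 19 > 13 → go right; 19 < 30 → go left; 19 < 25 → go left; 19 > 15 → go right. Place as right child of 15.
Insert 27: 27 > 9 → go right; 27 > 13 → go right; 27 < 30 → go left; 27 > 25 → go right. Place as right child of 25.
Insert 31: 31 > 9 → go right; 31 > 13 → go right; 31 > 30 → go right; 31 < 32 → go left. Place as left child of 32.
Insert 11: 11 > 9 → go right; 11 < 13 → go left; 11 > 10 → go right. Place as right child of 10.

9 8 7 13 10 11 30 25 15 19 27 32 31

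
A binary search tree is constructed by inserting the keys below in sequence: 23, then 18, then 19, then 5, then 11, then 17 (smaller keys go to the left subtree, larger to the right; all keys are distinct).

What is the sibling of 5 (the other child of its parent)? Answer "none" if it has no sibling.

Resulting structure (node: left, right):
  23: L=18, R=–
  18: L=5, R=19
  19: L=–, R=–
  5: L=–, R=11
  11: L=–, R=17
  17: L=–, R=–

5's parent is 18; the other child of 18 is 19.

19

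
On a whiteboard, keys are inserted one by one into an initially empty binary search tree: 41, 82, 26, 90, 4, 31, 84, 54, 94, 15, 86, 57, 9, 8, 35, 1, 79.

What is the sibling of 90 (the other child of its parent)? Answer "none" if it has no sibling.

54

Insert 41: tree is empty, so 41 becomes the root.
Insert 82: 82 > 41 → go right. Place as right child of 41.
Insert 26: 26 < 41 → go left. Place as left child of 41.
Insert 90: 90 > 41 → go right; 90 > 82 → go right. Place as right child of 82.
Insert 4: 4 < 41 → go left; 4 < 26 → go left. Place as left child of 26.
Insert 31: 31 < 41 → go left; 31 > 26 → go right. Place as right child of 26.
Insert 84: 84 > 41 → go right; 84 > 82 → go right; 84 < 90 → go left. Place as left child of 90.
Insert 54: 54 > 41 → go right; 54 < 82 → go left. Place as left child of 82.
Insert 94: 94 > 41 → go right; 94 > 82 → go right; 94 > 90 → go right. Place as right child of 90.
Insert 15: 15 < 41 → go left; 15 < 26 → go left; 15 > 4 → go right. Place as right child of 4.
Insert 86: 86 > 41 → go right; 86 > 82 → go right; 86 < 90 → go left; 86 > 84 → go right. Place as right child of 84.
Insert 57: 57 > 41 → go right; 57 < 82 → go left; 57 > 54 → go right. Place as right child of 54.
Insert 9: 9 < 41 → go left; 9 < 26 → go left; 9 > 4 → go right; 9 < 15 → go left. Place as left child of 15.
Insert 8: 8 < 41 → go left; 8 < 26 → go left; 8 > 4 → go right; 8 < 15 → go left; 8 < 9 → go left. Place as left child of 9.
Insert 35: 35 < 41 → go left; 35 > 26 → go right; 35 > 31 → go right. Place as right child of 31.
Insert 1: 1 < 41 → go left; 1 < 26 → go left; 1 < 4 → go left. Place as left child of 4.
Insert 79: 79 > 41 → go right; 79 < 82 → go left; 79 > 54 → go right; 79 > 57 → go right. Place as right child of 57.

90's parent is 82; the other child of 82 is 54.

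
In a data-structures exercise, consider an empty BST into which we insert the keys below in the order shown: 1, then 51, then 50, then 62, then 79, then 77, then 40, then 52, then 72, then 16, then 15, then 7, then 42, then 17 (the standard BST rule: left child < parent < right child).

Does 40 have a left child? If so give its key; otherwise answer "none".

16

1: root
51: right child of 1 (depth 1)
50: left child of 51 (depth 2)
62: right child of 51 (depth 2)
79: right child of 62 (depth 3)
77: left child of 79 (depth 4)
40: left child of 50 (depth 3)
52: left child of 62 (depth 3)
72: left child of 77 (depth 5)
16: left child of 40 (depth 4)
15: left child of 16 (depth 5)
7: left child of 15 (depth 6)
42: right child of 40 (depth 4)
17: right child of 16 (depth 5)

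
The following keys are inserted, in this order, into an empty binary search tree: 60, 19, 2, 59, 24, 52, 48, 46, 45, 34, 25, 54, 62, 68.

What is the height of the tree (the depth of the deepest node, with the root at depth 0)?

9

Resulting structure (node: left, right):
  60: L=19, R=62
  19: L=2, R=59
  2: L=–, R=–
  59: L=24, R=–
  24: L=–, R=52
  52: L=48, R=54
  48: L=46, R=–
  46: L=45, R=–
  45: L=34, R=–
  34: L=25, R=–
  25: L=–, R=–
  54: L=–, R=–
  62: L=–, R=68
  68: L=–, R=–

The deepest node is 25 at depth 9.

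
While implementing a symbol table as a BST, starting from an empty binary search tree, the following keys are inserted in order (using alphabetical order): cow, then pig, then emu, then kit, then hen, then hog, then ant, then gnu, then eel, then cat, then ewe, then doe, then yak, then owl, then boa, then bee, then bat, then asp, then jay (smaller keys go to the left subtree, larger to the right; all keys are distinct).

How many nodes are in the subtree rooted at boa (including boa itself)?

4

cow: root
pig: right child of cow (depth 1)
emu: left child of pig (depth 2)
kit: right child of emu (depth 3)
hen: left child of kit (depth 4)
hog: right child of hen (depth 5)
ant: left child of cow (depth 1)
gnu: left child of hen (depth 5)
eel: left child of emu (depth 3)
cat: right child of ant (depth 2)
ewe: left child of gnu (depth 6)
doe: left child of eel (depth 4)
yak: right child of pig (depth 2)
owl: right child of kit (depth 4)
boa: left child of cat (depth 3)
bee: left child of boa (depth 4)
bat: left child of bee (depth 5)
asp: left child of bat (depth 6)
jay: right child of hog (depth 6)

Subtree rooted at boa contains: boa, bee, bat, asp — 4 nodes.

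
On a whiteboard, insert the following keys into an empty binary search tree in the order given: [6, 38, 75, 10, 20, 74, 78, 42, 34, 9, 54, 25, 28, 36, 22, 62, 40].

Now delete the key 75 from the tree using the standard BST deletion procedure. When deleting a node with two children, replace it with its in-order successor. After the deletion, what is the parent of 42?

74

Insert 6: tree is empty, so 6 becomes the root.
Insert 38: 38 > 6 → go right. Place as right child of 6.
Insert 75: 75 > 6 → go right; 75 > 38 → go right. Place as right child of 38.
Insert 10: 10 > 6 → go right; 10 < 38 → go left. Place as left child of 38.
Insert 20: 20 > 6 → go right; 20 < 38 → go left; 20 > 10 → go right. Place as right child of 10.
Insert 74: 74 > 6 → go right; 74 > 38 → go right; 74 < 75 → go left. Place as left child of 75.
Insert 78: 78 > 6 → go right; 78 > 38 → go right; 78 > 75 → go right. Place as right child of 75.
Insert 42: 42 > 6 → go right; 42 > 38 → go right; 42 < 75 → go left; 42 < 74 → go left. Place as left child of 74.
Insert 34: 34 > 6 → go right; 34 < 38 → go left; 34 > 10 → go right; 34 > 20 → go right. Place as right child of 20.
Insert 9: 9 > 6 → go right; 9 < 38 → go left; 9 < 10 → go left. Place as left child of 10.
Insert 54: 54 > 6 → go right; 54 > 38 → go right; 54 < 75 → go left; 54 < 74 → go left; 54 > 42 → go right. Place as right child of 42.
Insert 25: 25 > 6 → go right; 25 < 38 → go left; 25 > 10 → go right; 25 > 20 → go right; 25 < 34 → go left. Place as left child of 34.
Insert 28: 28 > 6 → go right; 28 < 38 → go left; 28 > 10 → go right; 28 > 20 → go right; 28 < 34 → go left; 28 > 25 → go right. Place as right child of 25.
Insert 36: 36 > 6 → go right; 36 < 38 → go left; 36 > 10 → go right; 36 > 20 → go right; 36 > 34 → go right. Place as right child of 34.
Insert 22: 22 > 6 → go right; 22 < 38 → go left; 22 > 10 → go right; 22 > 20 → go right; 22 < 34 → go left; 22 < 25 → go left. Place as left child of 25.
Insert 62: 62 > 6 → go right; 62 > 38 → go right; 62 < 75 → go left; 62 < 74 → go left; 62 > 42 → go right; 62 > 54 → go right. Place as right child of 54.
Insert 40: 40 > 6 → go right; 40 > 38 → go right; 40 < 75 → go left; 40 < 74 → go left; 40 < 42 → go left. Place as left child of 42.

Delete 75 (two children — replace with in-order successor).
After deletion, 42's parent is 74.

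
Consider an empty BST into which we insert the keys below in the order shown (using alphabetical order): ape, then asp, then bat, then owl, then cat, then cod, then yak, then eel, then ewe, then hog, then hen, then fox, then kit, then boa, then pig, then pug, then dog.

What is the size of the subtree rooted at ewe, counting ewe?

Insert ape: tree is empty, so ape becomes the root.
Insert asp: asp > ape → go right. Place as right child of ape.
Insert bat: bat > ape → go right; bat > asp → go right. Place as right child of asp.
Insert owl: owl > ape → go right; owl > asp → go right; owl > bat → go right. Place as right child of bat.
Insert cat: cat > ape → go right; cat > asp → go right; cat > bat → go right; cat < owl → go left. Place as left child of owl.
Insert cod: cod > ape → go right; cod > asp → go right; cod > bat → go right; cod < owl → go left; cod > cat → go right. Place as right child of cat.
Insert yak: yak > ape → go right; yak > asp → go right; yak > bat → go right; yak > owl → go right. Place as right child of owl.
Insert eel: eel > ape → go right; eel > asp → go right; eel > bat → go right; eel < owl → go left; eel > cat → go right; eel > cod → go right. Place as right child of cod.
Insert ewe: ewe > ape → go right; ewe > asp → go right; ewe > bat → go right; ewe < owl → go left; ewe > cat → go right; ewe > cod → go right; ewe > eel → go right. Place as right child of eel.
Insert hog: hog > ape → go right; hog > asp → go right; hog > bat → go right; hog < owl → go left; hog > cat → go right; hog > cod → go right; hog > eel → go right; hog > ewe → go right. Place as right child of ewe.
Insert hen: hen > ape → go right; hen > asp → go right; hen > bat → go right; hen < owl → go left; hen > cat → go right; hen > cod → go right; hen > eel → go right; hen > ewe → go right; hen < hog → go left. Place as left child of hog.
Insert fox: fox > ape → go right; fox > asp → go right; fox > bat → go right; fox < owl → go left; fox > cat → go right; fox > cod → go right; fox > eel → go right; fox > ewe → go right; fox < hog → go left; fox < hen → go left. Place as left child of hen.
Insert kit: kit > ape → go right; kit > asp → go right; kit > bat → go right; kit < owl → go left; kit > cat → go right; kit > cod → go right; kit > eel → go right; kit > ewe → go right; kit > hog → go right. Place as right child of hog.
Insert boa: boa > ape → go right; boa > asp → go right; boa > bat → go right; boa < owl → go left; boa < cat → go left. Place as left child of cat.
Insert pig: pig > ape → go right; pig > asp → go right; pig > bat → go right; pig > owl → go right; pig < yak → go left. Place as left child of yak.
Insert pug: pug > ape → go right; pug > asp → go right; pug > bat → go right; pug > owl → go right; pug < yak → go left; pug > pig → go right. Place as right child of pig.
Insert dog: dog > ape → go right; dog > asp → go right; dog > bat → go right; dog < owl → go left; dog > cat → go right; dog > cod → go right; dog < eel → go left. Place as left child of eel.

Subtree rooted at ewe contains: ewe, hog, hen, fox, kit — 5 nodes.

5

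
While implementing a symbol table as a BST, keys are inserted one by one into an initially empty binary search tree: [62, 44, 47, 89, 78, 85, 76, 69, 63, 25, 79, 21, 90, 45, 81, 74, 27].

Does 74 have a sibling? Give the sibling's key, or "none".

62: root
44: left child of 62 (depth 1)
47: right child of 44 (depth 2)
89: right child of 62 (depth 1)
78: left child of 89 (depth 2)
85: right child of 78 (depth 3)
76: left child of 78 (depth 3)
69: left child of 76 (depth 4)
63: left child of 69 (depth 5)
25: left child of 44 (depth 2)
79: left child of 85 (depth 4)
21: left child of 25 (depth 3)
90: right child of 89 (depth 2)
45: left child of 47 (depth 3)
81: right child of 79 (depth 5)
74: right child of 69 (depth 5)
27: right child of 25 (depth 3)

74's parent is 69; the other child of 69 is 63.

63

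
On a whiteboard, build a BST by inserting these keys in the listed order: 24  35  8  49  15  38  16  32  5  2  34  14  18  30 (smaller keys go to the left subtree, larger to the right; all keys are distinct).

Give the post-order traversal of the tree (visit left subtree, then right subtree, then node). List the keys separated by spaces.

Insert 24: tree is empty, so 24 becomes the root.
Insert 35: 35 > 24 → go right. Place as right child of 24.
Insert 8: 8 < 24 → go left. Place as left child of 24.
Insert 49: 49 > 24 → go right; 49 > 35 → go right. Place as right child of 35.
Insert 15: 15 < 24 → go left; 15 > 8 → go right. Place as right child of 8.
Insert 38: 38 > 24 → go right; 38 > 35 → go right; 38 < 49 → go left. Place as left child of 49.
Insert 16: 16 < 24 → go left; 16 > 8 → go right; 16 > 15 → go right. Place as right child of 15.
Insert 32: 32 > 24 → go right; 32 < 35 → go left. Place as left child of 35.
Insert 5: 5 < 24 → go left; 5 < 8 → go left. Place as left child of 8.
Insert 2: 2 < 24 → go left; 2 < 8 → go left; 2 < 5 → go left. Place as left child of 5.
Insert 34: 34 > 24 → go right; 34 < 35 → go left; 34 > 32 → go right. Place as right child of 32.
Insert 14: 14 < 24 → go left; 14 > 8 → go right; 14 < 15 → go left. Place as left child of 15.
Insert 18: 18 < 24 → go left; 18 > 8 → go right; 18 > 15 → go right; 18 > 16 → go right. Place as right child of 16.
Insert 30: 30 > 24 → go right; 30 < 35 → go left; 30 < 32 → go left. Place as left child of 32.

2 5 14 18 16 15 8 30 34 32 38 49 35 24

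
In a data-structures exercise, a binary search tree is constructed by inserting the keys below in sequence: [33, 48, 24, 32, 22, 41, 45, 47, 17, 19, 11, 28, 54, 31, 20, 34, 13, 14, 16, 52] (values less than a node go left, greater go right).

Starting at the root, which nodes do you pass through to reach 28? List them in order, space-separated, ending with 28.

33 24 32 28

Insert 33: tree is empty, so 33 becomes the root.
Insert 48: 48 > 33 → go right. Place as right child of 33.
Insert 24: 24 < 33 → go left. Place as left child of 33.
Insert 32: 32 < 33 → go left; 32 > 24 → go right. Place as right child of 24.
Insert 22: 22 < 33 → go left; 22 < 24 → go left. Place as left child of 24.
Insert 41: 41 > 33 → go right; 41 < 48 → go left. Place as left child of 48.
Insert 45: 45 > 33 → go right; 45 < 48 → go left; 45 > 41 → go right. Place as right child of 41.
Insert 47: 47 > 33 → go right; 47 < 48 → go left; 47 > 41 → go right; 47 > 45 → go right. Place as right child of 45.
Insert 17: 17 < 33 → go left; 17 < 24 → go left; 17 < 22 → go left. Place as left child of 22.
Insert 19: 19 < 33 → go left; 19 < 24 → go left; 19 < 22 → go left; 19 > 17 → go right. Place as right child of 17.
Insert 11: 11 < 33 → go left; 11 < 24 → go left; 11 < 22 → go left; 11 < 17 → go left. Place as left child of 17.
Insert 28: 28 < 33 → go left; 28 > 24 → go right; 28 < 32 → go left. Place as left child of 32.
Insert 54: 54 > 33 → go right; 54 > 48 → go right. Place as right child of 48.
Insert 31: 31 < 33 → go left; 31 > 24 → go right; 31 < 32 → go left; 31 > 28 → go right. Place as right child of 28.
Insert 20: 20 < 33 → go left; 20 < 24 → go left; 20 < 22 → go left; 20 > 17 → go right; 20 > 19 → go right. Place as right child of 19.
Insert 34: 34 > 33 → go right; 34 < 48 → go left; 34 < 41 → go left. Place as left child of 41.
Insert 13: 13 < 33 → go left; 13 < 24 → go left; 13 < 22 → go left; 13 < 17 → go left; 13 > 11 → go right. Place as right child of 11.
Insert 14: 14 < 33 → go left; 14 < 24 → go left; 14 < 22 → go left; 14 < 17 → go left; 14 > 11 → go right; 14 > 13 → go right. Place as right child of 13.
Insert 16: 16 < 33 → go left; 16 < 24 → go left; 16 < 22 → go left; 16 < 17 → go left; 16 > 11 → go right; 16 > 13 → go right; 16 > 14 → go right. Place as right child of 14.
Insert 52: 52 > 33 → go right; 52 > 48 → go right; 52 < 54 → go left. Place as left child of 54.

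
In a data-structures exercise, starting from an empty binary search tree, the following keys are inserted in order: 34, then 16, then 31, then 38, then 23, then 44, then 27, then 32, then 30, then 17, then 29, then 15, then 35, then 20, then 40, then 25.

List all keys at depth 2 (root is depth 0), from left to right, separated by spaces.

Insert 34: tree is empty, so 34 becomes the root.
Insert 16: 16 < 34 → go left. Place as left child of 34.
Insert 31: 31 < 34 → go left; 31 > 16 → go right. Place as right child of 16.
Insert 38: 38 > 34 → go right. Place as right child of 34.
Insert 23: 23 < 34 → go left; 23 > 16 → go right; 23 < 31 → go left. Place as left child of 31.
Insert 44: 44 > 34 → go right; 44 > 38 → go right. Place as right child of 38.
Insert 27: 27 < 34 → go left; 27 > 16 → go right; 27 < 31 → go left; 27 > 23 → go right. Place as right child of 23.
Insert 32: 32 < 34 → go left; 32 > 16 → go right; 32 > 31 → go right. Place as right child of 31.
Insert 30: 30 < 34 → go left; 30 > 16 → go right; 30 < 31 → go left; 30 > 23 → go right; 30 > 27 → go right. Place as right child of 27.
Insert 17: 17 < 34 → go left; 17 > 16 → go right; 17 < 31 → go left; 17 < 23 → go left. Place as left child of 23.
Insert 29: 29 < 34 → go left; 29 > 16 → go right; 29 < 31 → go left; 29 > 23 → go right; 29 > 27 → go right; 29 < 30 → go left. Place as left child of 30.
Insert 15: 15 < 34 → go left; 15 < 16 → go left. Place as left child of 16.
Insert 35: 35 > 34 → go right; 35 < 38 → go left. Place as left child of 38.
Insert 20: 20 < 34 → go left; 20 > 16 → go right; 20 < 31 → go left; 20 < 23 → go left; 20 > 17 → go right. Place as right child of 17.
Insert 40: 40 > 34 → go right; 40 > 38 → go right; 40 < 44 → go left. Place as left child of 44.
Insert 25: 25 < 34 → go left; 25 > 16 → go right; 25 < 31 → go left; 25 > 23 → go right; 25 < 27 → go left. Place as left child of 27.

15 31 35 44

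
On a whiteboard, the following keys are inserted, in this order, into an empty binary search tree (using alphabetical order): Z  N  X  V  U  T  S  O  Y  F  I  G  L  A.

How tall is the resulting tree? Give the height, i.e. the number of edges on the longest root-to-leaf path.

Insert Z: tree is empty, so Z becomes the root.
Insert N: N < Z → go left. Place as left child of Z.
Insert X: X < Z → go left; X > N → go right. Place as right child of N.
Insert V: V < Z → go left; V > N → go right; V < X → go left. Place as left child of X.
Insert U: U < Z → go left; U > N → go right; U < X → go left; U < V → go left. Place as left child of V.
Insert T: T < Z → go left; T > N → go right; T < X → go left; T < V → go left; T < U → go left. Place as left child of U.
Insert S: S < Z → go left; S > N → go right; S < X → go left; S < V → go left; S < U → go left; S < T → go left. Place as left child of T.
Insert O: O < Z → go left; O > N → go right; O < X → go left; O < V → go left; O < U → go left; O < T → go left; O < S → go left. Place as left child of S.
Insert Y: Y < Z → go left; Y > N → go right; Y > X → go right. Place as right child of X.
Insert F: F < Z → go left; F < N → go left. Place as left child of N.
Insert I: I < Z → go left; I < N → go left; I > F → go right. Place as right child of F.
Insert G: G < Z → go left; G < N → go left; G > F → go right; G < I → go left. Place as left child of I.
Insert L: L < Z → go left; L < N → go left; L > F → go right; L > I → go right. Place as right child of I.
Insert A: A < Z → go left; A < N → go left; A < F → go left. Place as left child of F.

The deepest node is O at depth 7.

7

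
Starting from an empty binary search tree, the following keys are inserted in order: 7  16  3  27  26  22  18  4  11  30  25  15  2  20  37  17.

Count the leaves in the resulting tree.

7

7: root
16: right child of 7 (depth 1)
3: left child of 7 (depth 1)
27: right child of 16 (depth 2)
26: left child of 27 (depth 3)
22: left child of 26 (depth 4)
18: left child of 22 (depth 5)
4: right child of 3 (depth 2)
11: left child of 16 (depth 2)
30: right child of 27 (depth 3)
25: right child of 22 (depth 5)
15: right child of 11 (depth 3)
2: left child of 3 (depth 2)
20: right child of 18 (depth 6)
37: right child of 30 (depth 4)
17: left child of 18 (depth 6)

Leaves: 2, 4, 15, 17, 20, 25, 37 — 7 in total.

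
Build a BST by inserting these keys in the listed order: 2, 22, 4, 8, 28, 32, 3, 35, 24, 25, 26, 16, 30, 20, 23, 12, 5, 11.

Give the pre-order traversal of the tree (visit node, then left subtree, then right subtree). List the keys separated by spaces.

2 22 4 3 8 5 16 12 11 20 28 24 23 25 26 32 30 35

2: root
22: right child of 2 (depth 1)
4: left child of 22 (depth 2)
8: right child of 4 (depth 3)
28: right child of 22 (depth 2)
32: right child of 28 (depth 3)
3: left child of 4 (depth 3)
35: right child of 32 (depth 4)
24: left child of 28 (depth 3)
25: right child of 24 (depth 4)
26: right child of 25 (depth 5)
16: right child of 8 (depth 4)
30: left child of 32 (depth 4)
20: right child of 16 (depth 5)
23: left child of 24 (depth 4)
12: left child of 16 (depth 5)
5: left child of 8 (depth 4)
11: left child of 12 (depth 6)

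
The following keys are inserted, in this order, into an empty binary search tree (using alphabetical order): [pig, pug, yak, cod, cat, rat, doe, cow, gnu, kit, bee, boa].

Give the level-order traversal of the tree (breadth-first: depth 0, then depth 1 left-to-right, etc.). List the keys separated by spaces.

pig: root
pug: right child of pig (depth 1)
yak: right child of pug (depth 2)
cod: left child of pig (depth 1)
cat: left child of cod (depth 2)
rat: left child of yak (depth 3)
doe: right child of cod (depth 2)
cow: left child of doe (depth 3)
gnu: right child of doe (depth 3)
kit: right child of gnu (depth 4)
bee: left child of cat (depth 3)
boa: right child of bee (depth 4)

pig cod pug cat doe yak bee cow gnu rat boa kit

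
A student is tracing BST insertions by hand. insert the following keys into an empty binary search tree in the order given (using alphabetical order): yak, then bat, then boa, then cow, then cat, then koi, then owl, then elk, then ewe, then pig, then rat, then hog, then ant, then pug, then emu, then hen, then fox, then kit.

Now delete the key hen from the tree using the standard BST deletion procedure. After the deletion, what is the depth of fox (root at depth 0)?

8

Resulting structure (node: left, right):
  yak: L=bat, R=–
  bat: L=ant, R=boa
  boa: L=–, R=cow
  cow: L=cat, R=koi
  cat: L=–, R=–
  koi: L=elk, R=owl
  owl: L=–, R=pig
  elk: L=–, R=ewe
  ewe: L=emu, R=hog
  pig: L=–, R=rat
  rat: L=pug, R=–
  hog: L=hen, R=kit
  ant: L=–, R=–
  pug: L=–, R=–
  emu: L=–, R=–
  hen: L=fox, R=–
  fox: L=–, R=–
  kit: L=–, R=–

Delete hen (at most one child — splice it out).
After deletion, path to fox: yak → bat → boa → cow → koi → elk → ewe → hog → fox.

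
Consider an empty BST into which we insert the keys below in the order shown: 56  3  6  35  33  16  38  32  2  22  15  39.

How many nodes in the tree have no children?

Insert 56: tree is empty, so 56 becomes the root.
Insert 3: 3 < 56 → go left. Place as left child of 56.
Insert 6: 6 < 56 → go left; 6 > 3 → go right. Place as right child of 3.
Insert 35: 35 < 56 → go left; 35 > 3 → go right; 35 > 6 → go right. Place as right child of 6.
Insert 33: 33 < 56 → go left; 33 > 3 → go right; 33 > 6 → go right; 33 < 35 → go left. Place as left child of 35.
Insert 16: 16 < 56 → go left; 16 > 3 → go right; 16 > 6 → go right; 16 < 35 → go left; 16 < 33 → go left. Place as left child of 33.
Insert 38: 38 < 56 → go left; 38 > 3 → go right; 38 > 6 → go right; 38 > 35 → go right. Place as right child of 35.
Insert 32: 32 < 56 → go left; 32 > 3 → go right; 32 > 6 → go right; 32 < 35 → go left; 32 < 33 → go left; 32 > 16 → go right. Place as right child of 16.
Insert 2: 2 < 56 → go left; 2 < 3 → go left. Place as left child of 3.
Insert 22: 22 < 56 → go left; 22 > 3 → go right; 22 > 6 → go right; 22 < 35 → go left; 22 < 33 → go left; 22 > 16 → go right; 22 < 32 → go left. Place as left child of 32.
Insert 15: 15 < 56 → go left; 15 > 3 → go right; 15 > 6 → go right; 15 < 35 → go left; 15 < 33 → go left; 15 < 16 → go left. Place as left child of 16.
Insert 39: 39 < 56 → go left; 39 > 3 → go right; 39 > 6 → go right; 39 > 35 → go right; 39 > 38 → go right. Place as right child of 38.

Leaves: 2, 15, 22, 39 — 4 in total.

4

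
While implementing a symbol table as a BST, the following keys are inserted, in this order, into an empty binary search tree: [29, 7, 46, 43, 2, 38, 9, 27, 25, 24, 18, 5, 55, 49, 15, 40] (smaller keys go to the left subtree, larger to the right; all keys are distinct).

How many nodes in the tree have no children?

4

Insert 29: tree is empty, so 29 becomes the root.
Insert 7: 7 < 29 → go left. Place as left child of 29.
Insert 46: 46 > 29 → go right. Place as right child of 29.
Insert 43: 43 > 29 → go right; 43 < 46 → go left. Place as left child of 46.
Insert 2: 2 < 29 → go left; 2 < 7 → go left. Place as left child of 7.
Insert 38: 38 > 29 → go right; 38 < 46 → go left; 38 < 43 → go left. Place as left child of 43.
Insert 9: 9 < 29 → go left; 9 > 7 → go right. Place as right child of 7.
Insert 27: 27 < 29 → go left; 27 > 7 → go right; 27 > 9 → go right. Place as right child of 9.
Insert 25: 25 < 29 → go left; 25 > 7 → go right; 25 > 9 → go right; 25 < 27 → go left. Place as left child of 27.
Insert 24: 24 < 29 → go left; 24 > 7 → go right; 24 > 9 → go right; 24 < 27 → go left; 24 < 25 → go left. Place as left child of 25.
Insert 18: 18 < 29 → go left; 18 > 7 → go right; 18 > 9 → go right; 18 < 27 → go left; 18 < 25 → go left; 18 < 24 → go left. Place as left child of 24.
Insert 5: 5 < 29 → go left; 5 < 7 → go left; 5 > 2 → go right. Place as right child of 2.
Insert 55: 55 > 29 → go right; 55 > 46 → go right. Place as right child of 46.
Insert 49: 49 > 29 → go right; 49 > 46 → go right; 49 < 55 → go left. Place as left child of 55.
Insert 15: 15 < 29 → go left; 15 > 7 → go right; 15 > 9 → go right; 15 < 27 → go left; 15 < 25 → go left; 15 < 24 → go left; 15 < 18 → go left. Place as left child of 18.
Insert 40: 40 > 29 → go right; 40 < 46 → go left; 40 < 43 → go left; 40 > 38 → go right. Place as right child of 38.

Leaves: 5, 15, 40, 49 — 4 in total.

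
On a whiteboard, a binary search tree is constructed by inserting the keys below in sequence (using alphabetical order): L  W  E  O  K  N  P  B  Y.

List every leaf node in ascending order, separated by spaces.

B K N P Y

Insert L: tree is empty, so L becomes the root.
Insert W: W > L → go right. Place as right child of L.
Insert E: E < L → go left. Place as left child of L.
Insert O: O > L → go right; O < W → go left. Place as left child of W.
Insert K: K < L → go left; K > E → go right. Place as right child of E.
Insert N: N > L → go right; N < W → go left; N < O → go left. Place as left child of O.
Insert P: P > L → go right; P < W → go left; P > O → go right. Place as right child of O.
Insert B: B < L → go left; B < E → go left. Place as left child of E.
Insert Y: Y > L → go right; Y > W → go right. Place as right child of W.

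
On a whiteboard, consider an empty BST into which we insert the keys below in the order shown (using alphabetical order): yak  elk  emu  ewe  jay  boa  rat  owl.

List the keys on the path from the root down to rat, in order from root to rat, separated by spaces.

yak: root
elk: left child of yak (depth 1)
emu: right child of elk (depth 2)
ewe: right child of emu (depth 3)
jay: right child of ewe (depth 4)
boa: left child of elk (depth 2)
rat: right child of jay (depth 5)
owl: left child of rat (depth 6)

yak elk emu ewe jay rat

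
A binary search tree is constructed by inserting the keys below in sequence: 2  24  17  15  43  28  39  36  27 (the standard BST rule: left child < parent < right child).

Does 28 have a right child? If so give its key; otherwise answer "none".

2: root
24: right child of 2 (depth 1)
17: left child of 24 (depth 2)
15: left child of 17 (depth 3)
43: right child of 24 (depth 2)
28: left child of 43 (depth 3)
39: right child of 28 (depth 4)
36: left child of 39 (depth 5)
27: left child of 28 (depth 4)

39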